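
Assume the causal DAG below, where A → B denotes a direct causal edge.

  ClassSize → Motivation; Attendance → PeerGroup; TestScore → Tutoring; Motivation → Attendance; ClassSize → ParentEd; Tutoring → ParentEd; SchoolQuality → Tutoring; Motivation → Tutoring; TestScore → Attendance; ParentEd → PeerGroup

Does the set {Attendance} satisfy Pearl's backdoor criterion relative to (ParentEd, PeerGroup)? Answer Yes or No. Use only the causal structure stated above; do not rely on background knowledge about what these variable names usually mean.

Yes

Backdoor paths from ParentEd to PeerGroup (paths whose first edge points into ParentEd):
  P1: ParentEd <- ClassSize -> Motivation -> Attendance -> PeerGroup
  P2: ParentEd <- ClassSize -> Motivation -> Tutoring <- TestScore -> Attendance -> PeerGroup
  P3: ParentEd <- Tutoring <- TestScore -> Attendance -> PeerGroup
  P4: ParentEd <- Tutoring <- Motivation -> Attendance -> PeerGroup
Condition 1 (no descendant of ParentEd in the set): holds — descendants of ParentEd are {PeerGroup}; none are in {Attendance}.
Condition 2 (every backdoor path blocked by {Attendance}):
  P1: blocked at chain node Attendance ∈ conditioning set.
  P2: blocked at collider Tutoring (neither it nor any descendant is in the conditioning set).
  P3: blocked at chain node Attendance ∈ conditioning set.
  P4: blocked at chain node Attendance ∈ conditioning set.
{Attendance} satisfies the backdoor criterion.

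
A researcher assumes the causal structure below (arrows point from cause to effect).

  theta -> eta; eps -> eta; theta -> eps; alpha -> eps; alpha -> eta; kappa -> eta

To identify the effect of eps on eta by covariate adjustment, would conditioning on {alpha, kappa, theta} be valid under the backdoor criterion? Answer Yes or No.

Backdoor paths from eps to eta (paths whose first edge points into eps):
  P1: eps <- theta -> eta
  P2: eps <- alpha -> eta
Condition 1 (no descendant of eps in the set): holds — descendants of eps are {eta}; none are in {alpha, kappa, theta}.
Condition 2 (every backdoor path blocked by {alpha, kappa, theta}):
  P1: blocked at fork node theta ∈ conditioning set.
  P2: blocked at fork node alpha ∈ conditioning set.
{alpha, kappa, theta} satisfies the backdoor criterion.

Yes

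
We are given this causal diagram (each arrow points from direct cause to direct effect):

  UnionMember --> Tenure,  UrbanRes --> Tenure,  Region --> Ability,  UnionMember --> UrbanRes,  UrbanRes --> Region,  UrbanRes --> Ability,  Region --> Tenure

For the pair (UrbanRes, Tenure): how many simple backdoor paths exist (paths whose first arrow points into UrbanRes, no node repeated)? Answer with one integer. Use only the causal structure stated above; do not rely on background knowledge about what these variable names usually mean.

1

A backdoor path from UrbanRes to Tenure is any simple undirected path whose first edge points into UrbanRes (i.e. leaves UrbanRes via a parent).
Parents of UrbanRes: {UnionMember}.
Enumerating:
  P1: UrbanRes <- UnionMember -> Tenure
That exhausts the simple backdoor paths. Count: 1.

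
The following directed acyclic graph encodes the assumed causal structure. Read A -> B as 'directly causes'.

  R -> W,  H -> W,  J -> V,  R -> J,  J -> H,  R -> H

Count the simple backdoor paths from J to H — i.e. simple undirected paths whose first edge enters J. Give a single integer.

2

A backdoor path from J to H is any simple undirected path whose first edge points into J (i.e. leaves J via a parent).
Parents of J: {R}.
Enumerating:
  P1: J <- R -> H
  P2: J <- R -> W <- H
That exhausts the simple backdoor paths. Count: 2.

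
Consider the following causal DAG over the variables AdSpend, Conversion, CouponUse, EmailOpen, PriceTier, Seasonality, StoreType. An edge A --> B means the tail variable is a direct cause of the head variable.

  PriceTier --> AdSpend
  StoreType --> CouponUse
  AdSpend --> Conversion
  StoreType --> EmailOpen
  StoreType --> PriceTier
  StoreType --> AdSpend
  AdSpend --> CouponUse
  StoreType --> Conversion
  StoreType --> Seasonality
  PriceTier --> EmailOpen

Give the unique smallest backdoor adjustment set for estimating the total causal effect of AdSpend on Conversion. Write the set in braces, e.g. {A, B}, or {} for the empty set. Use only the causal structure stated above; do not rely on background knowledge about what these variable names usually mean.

{StoreType}

Variables eligible for adjustment (non-descendants of AdSpend, excluding AdSpend and Conversion): {EmailOpen, PriceTier, Seasonality, StoreType}.
Backdoor paths from AdSpend to Conversion:
  P1: AdSpend <- StoreType -> Conversion
  P2: AdSpend <- PriceTier <- StoreType -> Conversion
  P3: AdSpend <- PriceTier -> EmailOpen <- StoreType -> Conversion
The empty set is not sufficient: P1 (AdSpend <- StoreType -> Conversion) has no collider blocking it and no conditioned non-collider, so it is open.
Try {StoreType}:
  P1: blocked at fork node StoreType ∈ conditioning set.
  P2: blocked at fork node StoreType ∈ conditioning set.
  P3: blocked at collider EmailOpen (neither it nor any descendant is in the conditioning set).
{StoreType} contains no descendant of AdSpend and blocks every backdoor path.
No other singleton works — e.g. {PriceTier} leaves P1 open — so {StoreType} is the unique smallest valid adjustment set.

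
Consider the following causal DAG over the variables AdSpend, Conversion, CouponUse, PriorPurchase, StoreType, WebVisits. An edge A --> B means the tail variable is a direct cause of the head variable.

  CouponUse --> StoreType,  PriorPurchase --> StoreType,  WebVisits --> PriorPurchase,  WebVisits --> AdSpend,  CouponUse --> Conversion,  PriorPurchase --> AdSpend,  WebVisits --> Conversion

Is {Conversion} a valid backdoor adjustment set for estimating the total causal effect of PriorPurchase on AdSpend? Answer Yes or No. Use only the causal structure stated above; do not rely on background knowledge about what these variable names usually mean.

No

Backdoor paths from PriorPurchase to AdSpend (paths whose first edge points into PriorPurchase):
  P1: PriorPurchase <- WebVisits -> AdSpend
Condition 1 (no descendant of PriorPurchase in the set): holds — descendants of PriorPurchase are {AdSpend, StoreType}; none are in {Conversion}.
Condition 2 (every backdoor path blocked by {Conversion}):
  P1: open — no interior node is in the conditioning set.
{Conversion} does not satisfy the backdoor criterion.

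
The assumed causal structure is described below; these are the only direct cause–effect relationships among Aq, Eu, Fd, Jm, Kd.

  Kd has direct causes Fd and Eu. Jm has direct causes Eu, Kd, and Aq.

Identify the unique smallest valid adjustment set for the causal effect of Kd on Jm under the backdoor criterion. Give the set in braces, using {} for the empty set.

Variables eligible for adjustment (non-descendants of Kd, excluding Kd and Jm): {Aq, Eu, Fd}.
Backdoor paths from Kd to Jm:
  P1: Kd <- Eu -> Jm
The empty set is not sufficient: P1 (Kd <- Eu -> Jm) has no collider blocking it and no conditioned non-collider, so it is open.
Try {Eu}:
  P1: blocked at fork node Eu ∈ conditioning set.
{Eu} contains no descendant of Kd and blocks every backdoor path.
No other singleton works — e.g. {Fd} leaves P1 open — so {Eu} is the unique smallest valid adjustment set.

{Eu}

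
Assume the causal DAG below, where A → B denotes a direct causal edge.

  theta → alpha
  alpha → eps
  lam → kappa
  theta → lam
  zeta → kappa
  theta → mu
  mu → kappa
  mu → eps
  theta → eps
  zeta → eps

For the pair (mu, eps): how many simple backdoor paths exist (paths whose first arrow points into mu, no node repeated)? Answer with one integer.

A backdoor path from mu to eps is any simple undirected path whose first edge points into mu (i.e. leaves mu via a parent).
Parents of mu: {theta}.
Enumerating:
  P1: mu <- theta -> lam -> kappa <- zeta -> eps
  P2: mu <- theta -> alpha -> eps
  P3: mu <- theta -> eps
That exhausts the simple backdoor paths. Count: 3.

3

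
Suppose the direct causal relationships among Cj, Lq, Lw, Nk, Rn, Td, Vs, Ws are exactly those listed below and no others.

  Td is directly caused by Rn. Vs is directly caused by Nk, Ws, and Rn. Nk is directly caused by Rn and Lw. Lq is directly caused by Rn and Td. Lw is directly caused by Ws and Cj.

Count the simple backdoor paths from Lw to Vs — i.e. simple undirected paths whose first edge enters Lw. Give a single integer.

1

A backdoor path from Lw to Vs is any simple undirected path whose first edge points into Lw (i.e. leaves Lw via a parent).
Parents of Lw: {Cj, Ws}.
Enumerating:
  P1: Lw <- Ws -> Vs
That exhausts the simple backdoor paths. Count: 1.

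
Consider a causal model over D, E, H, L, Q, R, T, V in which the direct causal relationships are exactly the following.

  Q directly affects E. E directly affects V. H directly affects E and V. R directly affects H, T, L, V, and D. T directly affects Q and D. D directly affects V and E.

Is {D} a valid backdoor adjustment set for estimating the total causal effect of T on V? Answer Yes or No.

Backdoor paths from T to V (paths whose first edge points into T):
  P1: T <- R -> H -> E <- D -> V
  P2: T <- R -> H -> E -> V
  P3: T <- R -> H -> V
  P4: T <- R -> D -> E <- H -> V
  P5: T <- R -> D -> E -> V
  P6: T <- R -> D -> V
  P7: T <- R -> V
Condition 1 (no descendant of T in the set): FAILS — D is a descendant of T.
Condition 2 (every backdoor path blocked by {D}):
  P1: blocked at collider E (neither it nor any descendant is in the conditioning set).
  P2: open — no interior node is in the conditioning set.
  P3: open — no interior node is in the conditioning set.
  P4: blocked at chain node D ∈ conditioning set.
  P5: blocked at chain node D ∈ conditioning set.
  P6: blocked at chain node D ∈ conditioning set.
  P7: open — no interior node is in the conditioning set.
{D} does not satisfy the backdoor criterion.

No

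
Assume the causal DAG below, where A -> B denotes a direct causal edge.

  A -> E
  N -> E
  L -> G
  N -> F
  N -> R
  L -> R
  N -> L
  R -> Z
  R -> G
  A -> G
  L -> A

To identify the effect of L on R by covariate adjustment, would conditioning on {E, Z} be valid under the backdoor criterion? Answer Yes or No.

No

Backdoor paths from L to R (paths whose first edge points into L):
  P1: L <- N -> R
  P2: L <- N -> E <- A -> G <- R
Condition 1 (no descendant of L in the set): FAILS — E and Z are descendants of L.
Condition 2 (every backdoor path blocked by {E, Z}):
  P1: open — no interior node is in the conditioning set.
  P2: blocked at collider G (neither it nor any descendant is in the conditioning set).
{E, Z} does not satisfy the backdoor criterion.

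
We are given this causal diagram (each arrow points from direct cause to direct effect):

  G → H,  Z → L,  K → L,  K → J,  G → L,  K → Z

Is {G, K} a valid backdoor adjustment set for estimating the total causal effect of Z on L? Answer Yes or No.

Backdoor paths from Z to L (paths whose first edge points into Z):
  P1: Z <- K -> L
Condition 1 (no descendant of Z in the set): holds — descendants of Z are {L}; none are in {G, K}.
Condition 2 (every backdoor path blocked by {G, K}):
  P1: blocked at fork node K ∈ conditioning set.
{G, K} satisfies the backdoor criterion.

Yes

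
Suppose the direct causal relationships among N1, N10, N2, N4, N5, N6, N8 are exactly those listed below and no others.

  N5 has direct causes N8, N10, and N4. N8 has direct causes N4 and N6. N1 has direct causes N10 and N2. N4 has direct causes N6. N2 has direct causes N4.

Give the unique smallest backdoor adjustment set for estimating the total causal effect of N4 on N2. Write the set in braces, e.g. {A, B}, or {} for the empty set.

Variables eligible for adjustment (non-descendants of N4, excluding N4 and N2): {N10, N6}.
Backdoor paths from N4 to N2:
  P1: N4 <- N6 -> N8 -> N5 <- N10 -> N1 <- N2
Each backdoor path contains an unconditioned collider, so every path is already blocked with the empty conditioning set:
  P1: blocked at collider N5 (neither it nor any descendant is in the conditioning set).
The empty set is therefore the unique smallest valid set.

{}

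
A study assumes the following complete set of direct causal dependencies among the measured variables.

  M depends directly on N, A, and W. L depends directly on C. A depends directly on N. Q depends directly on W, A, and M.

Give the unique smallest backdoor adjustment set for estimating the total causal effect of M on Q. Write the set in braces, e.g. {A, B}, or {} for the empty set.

Variables eligible for adjustment (non-descendants of M, excluding M and Q): {A, C, L, N, W}.
Backdoor paths from M to Q:
  P1: M <- N -> A -> Q
  P2: M <- A -> Q
  P3: M <- W -> Q
The empty set is not sufficient: P1 (M <- N -> A -> Q) has no collider blocking it and no conditioned non-collider, so it is open.
Try {A, W}:
  P1: blocked at chain node A ∈ conditioning set.
  P2: blocked at fork node A ∈ conditioning set.
  P3: blocked at fork node W ∈ conditioning set.
{A, W} contains no descendant of M and blocks every backdoor path.
Every element of {A, W} is needed (dropping A leaves P1 open; dropping W leaves P3 open), so no proper subset is valid.
Among all size-2 subsets of the eligible variables, only {A, W} blocks every backdoor path, so it is the unique smallest valid adjustment set.

{A, W}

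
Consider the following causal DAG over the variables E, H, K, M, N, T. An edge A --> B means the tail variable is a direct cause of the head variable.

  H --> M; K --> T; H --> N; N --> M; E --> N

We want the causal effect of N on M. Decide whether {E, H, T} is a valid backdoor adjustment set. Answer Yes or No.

Backdoor paths from N to M (paths whose first edge points into N):
  P1: N <- H -> M
Condition 1 (no descendant of N in the set): holds — descendants of N are {M}; none are in {E, H, T}.
Condition 2 (every backdoor path blocked by {E, H, T}):
  P1: blocked at fork node H ∈ conditioning set.
{E, H, T} satisfies the backdoor criterion.

Yes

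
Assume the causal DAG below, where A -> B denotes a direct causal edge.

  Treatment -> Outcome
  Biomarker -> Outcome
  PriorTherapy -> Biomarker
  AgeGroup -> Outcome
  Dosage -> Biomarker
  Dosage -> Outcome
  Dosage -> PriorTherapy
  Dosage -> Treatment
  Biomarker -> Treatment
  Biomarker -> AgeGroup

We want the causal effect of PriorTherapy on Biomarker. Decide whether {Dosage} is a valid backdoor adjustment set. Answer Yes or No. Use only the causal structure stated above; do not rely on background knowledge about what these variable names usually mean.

Yes

Backdoor paths from PriorTherapy to Biomarker (paths whose first edge points into PriorTherapy):
  P1: PriorTherapy <- Dosage -> Biomarker
  P2: PriorTherapy <- Dosage -> Treatment <- Biomarker
  P3: PriorTherapy <- Dosage -> Treatment -> Outcome <- Biomarker
  P4: PriorTherapy <- Dosage -> Treatment -> Outcome <- AgeGroup <- Biomarker
  P5: PriorTherapy <- Dosage -> Outcome <- Biomarker
  P6: PriorTherapy <- Dosage -> Outcome <- Treatment <- Biomarker
  P7: PriorTherapy <- Dosage -> Outcome <- AgeGroup <- Biomarker
Condition 1 (no descendant of PriorTherapy in the set): holds — descendants of PriorTherapy are {AgeGroup, Biomarker, Outcome, Treatment}; none are in {Dosage}.
Condition 2 (every backdoor path blocked by {Dosage}):
  P1: blocked at fork node Dosage ∈ conditioning set.
  P2: blocked at fork node Dosage ∈ conditioning set.
  P3: blocked at fork node Dosage ∈ conditioning set.
  P4: blocked at fork node Dosage ∈ conditioning set.
  P5: blocked at fork node Dosage ∈ conditioning set.
  P6: blocked at fork node Dosage ∈ conditioning set.
  P7: blocked at fork node Dosage ∈ conditioning set.
{Dosage} satisfies the backdoor criterion.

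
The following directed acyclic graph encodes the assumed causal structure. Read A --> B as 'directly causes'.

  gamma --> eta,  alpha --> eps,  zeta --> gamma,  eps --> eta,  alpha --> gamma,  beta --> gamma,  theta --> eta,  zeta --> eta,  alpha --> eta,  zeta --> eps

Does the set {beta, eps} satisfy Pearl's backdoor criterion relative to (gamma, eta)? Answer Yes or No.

No

Backdoor paths from gamma to eta (paths whose first edge points into gamma):
  P1: gamma <- zeta -> eps <- alpha -> eta
  P2: gamma <- zeta -> eps -> eta
  P3: gamma <- zeta -> eta
  P4: gamma <- alpha -> eps <- zeta -> eta
  P5: gamma <- alpha -> eps -> eta
  P6: gamma <- alpha -> eta
Condition 1 (no descendant of gamma in the set): holds — descendants of gamma are {eta}; none are in {beta, eps}.
Condition 2 (every backdoor path blocked by {beta, eps}):
  P1: open — collider(s) eps are conditioned on (or have a conditioned descendant) and no non-collider on the path is in the set.
  P2: blocked at chain node eps ∈ conditioning set.
  P3: open — no interior node is in the conditioning set.
  P4: open — collider(s) eps are conditioned on (or have a conditioned descendant) and no non-collider on the path is in the set.
  P5: blocked at chain node eps ∈ conditioning set.
  P6: open — no interior node is in the conditioning set.
{beta, eps} does not satisfy the backdoor criterion.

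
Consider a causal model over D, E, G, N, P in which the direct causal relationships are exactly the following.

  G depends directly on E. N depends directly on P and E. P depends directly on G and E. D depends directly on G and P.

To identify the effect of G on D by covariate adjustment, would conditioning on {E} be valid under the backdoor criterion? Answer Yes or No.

Yes

Backdoor paths from G to D (paths whose first edge points into G):
  P1: G <- E -> P -> D
  P2: G <- E -> N <- P -> D
Condition 1 (no descendant of G in the set): holds — descendants of G are {D, N, P}; none are in {E}.
Condition 2 (every backdoor path blocked by {E}):
  P1: blocked at fork node E ∈ conditioning set.
  P2: blocked at fork node E ∈ conditioning set.
{E} satisfies the backdoor criterion.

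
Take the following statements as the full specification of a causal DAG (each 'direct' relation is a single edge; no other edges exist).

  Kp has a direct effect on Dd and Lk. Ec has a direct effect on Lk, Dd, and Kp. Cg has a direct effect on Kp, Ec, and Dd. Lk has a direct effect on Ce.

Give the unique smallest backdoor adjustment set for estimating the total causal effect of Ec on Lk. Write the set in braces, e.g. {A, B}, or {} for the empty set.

{Cg}

Variables eligible for adjustment (non-descendants of Ec, excluding Ec and Lk): {Cg}.
Backdoor paths from Ec to Lk:
  P1: Ec <- Cg -> Kp -> Lk
  P2: Ec <- Cg -> Dd <- Kp -> Lk
The empty set is not sufficient: P1 (Ec <- Cg -> Kp -> Lk) has no collider blocking it and no conditioned non-collider, so it is open.
Try {Cg}:
  P1: blocked at fork node Cg ∈ conditioning set.
  P2: blocked at fork node Cg ∈ conditioning set.
{Cg} contains no descendant of Ec and blocks every backdoor path.
{Cg} is the unique smallest valid adjustment set.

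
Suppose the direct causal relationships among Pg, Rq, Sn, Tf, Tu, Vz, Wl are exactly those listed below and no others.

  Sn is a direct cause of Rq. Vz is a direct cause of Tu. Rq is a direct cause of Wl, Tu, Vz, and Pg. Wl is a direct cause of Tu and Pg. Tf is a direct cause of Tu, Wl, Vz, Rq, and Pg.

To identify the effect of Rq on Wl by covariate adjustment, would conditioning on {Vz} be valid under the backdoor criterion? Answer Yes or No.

No

Backdoor paths from Rq to Wl (paths whose first edge points into Rq):
  P1: Rq <- Tf -> Vz -> Tu <- Wl
  P2: Rq <- Tf -> Wl
  P3: Rq <- Tf -> Tu <- Wl
  P4: Rq <- Tf -> Pg <- Wl
Condition 1 (no descendant of Rq in the set): FAILS — Vz is a descendant of Rq.
Condition 2 (every backdoor path blocked by {Vz}):
  P1: blocked at chain node Vz ∈ conditioning set.
  P2: open — no interior node is in the conditioning set.
  P3: blocked at collider Tu (neither it nor any descendant is in the conditioning set).
  P4: blocked at collider Pg (neither it nor any descendant is in the conditioning set).
{Vz} does not satisfy the backdoor criterion.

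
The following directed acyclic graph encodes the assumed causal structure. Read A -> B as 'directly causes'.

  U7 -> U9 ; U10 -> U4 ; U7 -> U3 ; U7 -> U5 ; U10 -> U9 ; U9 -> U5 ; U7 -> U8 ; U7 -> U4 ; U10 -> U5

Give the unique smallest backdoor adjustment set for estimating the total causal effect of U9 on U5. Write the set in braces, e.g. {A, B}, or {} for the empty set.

{U10, U7}

Variables eligible for adjustment (non-descendants of U9, excluding U9 and U5): {U10, U3, U4, U7, U8}.
Backdoor paths from U9 to U5:
  P1: U9 <- U7 -> U4 <- U10 -> U5
  P2: U9 <- U7 -> U5
  P3: U9 <- U10 -> U4 <- U7 -> U5
  P4: U9 <- U10 -> U5
The empty set is not sufficient: P2 (U9 <- U7 -> U5) has no collider blocking it and no conditioned non-collider, so it is open.
Try {U10, U7}:
  P1: blocked at fork node U7 ∈ conditioning set.
  P2: blocked at fork node U7 ∈ conditioning set.
  P3: blocked at fork node U10 ∈ conditioning set.
  P4: blocked at fork node U10 ∈ conditioning set.
{U10, U7} contains no descendant of U9 and blocks every backdoor path.
Every element of {U10, U7} is needed (dropping U10 leaves P4 open; dropping U7 leaves P2 open), so no proper subset is valid.
Among all size-2 subsets of the eligible variables, only {U10, U7} blocks every backdoor path, so it is the unique smallest valid adjustment set.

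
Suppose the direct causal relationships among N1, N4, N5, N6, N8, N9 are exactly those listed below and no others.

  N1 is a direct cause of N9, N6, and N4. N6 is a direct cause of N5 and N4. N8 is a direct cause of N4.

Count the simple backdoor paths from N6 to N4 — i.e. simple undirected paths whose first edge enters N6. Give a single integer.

1

A backdoor path from N6 to N4 is any simple undirected path whose first edge points into N6 (i.e. leaves N6 via a parent).
Parents of N6: {N1}.
Enumerating:
  P1: N6 <- N1 -> N4
That exhausts the simple backdoor paths. Count: 1.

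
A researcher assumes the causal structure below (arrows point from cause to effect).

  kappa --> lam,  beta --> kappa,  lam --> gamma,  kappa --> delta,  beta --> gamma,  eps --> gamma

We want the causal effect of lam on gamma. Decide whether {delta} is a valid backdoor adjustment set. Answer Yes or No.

Backdoor paths from lam to gamma (paths whose first edge points into lam):
  P1: lam <- kappa <- beta -> gamma
Condition 1 (no descendant of lam in the set): holds — descendants of lam are {gamma}; none are in {delta}.
Condition 2 (every backdoor path blocked by {delta}):
  P1: open — no interior node is in the conditioning set.
{delta} does not satisfy the backdoor criterion.

No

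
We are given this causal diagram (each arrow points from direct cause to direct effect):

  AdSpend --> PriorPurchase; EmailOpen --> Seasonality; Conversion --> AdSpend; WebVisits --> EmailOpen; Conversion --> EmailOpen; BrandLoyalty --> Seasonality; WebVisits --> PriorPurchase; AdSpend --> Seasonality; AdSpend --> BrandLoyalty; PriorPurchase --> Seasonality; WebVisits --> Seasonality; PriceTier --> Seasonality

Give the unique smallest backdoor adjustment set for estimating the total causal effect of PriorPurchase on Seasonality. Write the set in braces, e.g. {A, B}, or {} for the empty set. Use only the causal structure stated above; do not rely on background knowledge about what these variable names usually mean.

{AdSpend, WebVisits}

Variables eligible for adjustment (non-descendants of PriorPurchase, excluding PriorPurchase and Seasonality): {AdSpend, BrandLoyalty, Conversion, EmailOpen, PriceTier, WebVisits}.
Backdoor paths from PriorPurchase to Seasonality:
  P1: PriorPurchase <- WebVisits -> EmailOpen <- Conversion -> AdSpend -> BrandLoyalty -> Seasonality
  P2: PriorPurchase <- WebVisits -> EmailOpen <- Conversion -> AdSpend -> Seasonality
  P3: PriorPurchase <- WebVisits -> EmailOpen -> Seasonality
  P4: PriorPurchase <- WebVisits -> Seasonality
  P5: PriorPurchase <- AdSpend <- Conversion -> EmailOpen <- WebVisits -> Seasonality
  P6: PriorPurchase <- AdSpend <- Conversion -> EmailOpen -> Seasonality
  P7: PriorPurchase <- AdSpend -> BrandLoyalty -> Seasonality
  P8: PriorPurchase <- AdSpend -> Seasonality
The empty set is not sufficient: P3 (PriorPurchase <- WebVisits -> EmailOpen -> Seasonality) has no collider blocking it and no conditioned non-collider, so it is open.
Try {AdSpend, WebVisits}:
  P1: blocked at fork node WebVisits ∈ conditioning set.
  P2: blocked at fork node WebVisits ∈ conditioning set.
  P3: blocked at fork node WebVisits ∈ conditioning set.
  P4: blocked at fork node WebVisits ∈ conditioning set.
  P5: blocked at chain node AdSpend ∈ conditioning set.
  P6: blocked at chain node AdSpend ∈ conditioning set.
  P7: blocked at fork node AdSpend ∈ conditioning set.
  P8: blocked at fork node AdSpend ∈ conditioning set.
{AdSpend, WebVisits} contains no descendant of PriorPurchase and blocks every backdoor path.
Every element of {AdSpend, WebVisits} is needed (dropping AdSpend leaves P6 open; dropping WebVisits leaves P3 open), so no proper subset is valid.
Among all size-2 subsets of the eligible variables, only {AdSpend, WebVisits} blocks every backdoor path, so it is the unique smallest valid adjustment set.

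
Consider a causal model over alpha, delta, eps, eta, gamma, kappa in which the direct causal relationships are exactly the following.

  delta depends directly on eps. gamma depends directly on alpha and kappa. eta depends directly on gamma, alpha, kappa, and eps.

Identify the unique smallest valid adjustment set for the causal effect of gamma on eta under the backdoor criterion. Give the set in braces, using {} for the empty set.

{alpha, kappa}

Variables eligible for adjustment (non-descendants of gamma, excluding gamma and eta): {alpha, delta, eps, kappa}.
Backdoor paths from gamma to eta:
  P1: gamma <- alpha -> eta
  P2: gamma <- kappa -> eta
The empty set is not sufficient: P1 (gamma <- alpha -> eta) has no collider blocking it and no conditioned non-collider, so it is open.
Try {alpha, kappa}:
  P1: blocked at fork node alpha ∈ conditioning set.
  P2: blocked at fork node kappa ∈ conditioning set.
{alpha, kappa} contains no descendant of gamma and blocks every backdoor path.
Every element of {alpha, kappa} is needed (dropping alpha leaves P1 open; dropping kappa leaves P2 open), so no proper subset is valid.
Among all size-2 subsets of the eligible variables, only {alpha, kappa} blocks every backdoor path, so it is the unique smallest valid adjustment set.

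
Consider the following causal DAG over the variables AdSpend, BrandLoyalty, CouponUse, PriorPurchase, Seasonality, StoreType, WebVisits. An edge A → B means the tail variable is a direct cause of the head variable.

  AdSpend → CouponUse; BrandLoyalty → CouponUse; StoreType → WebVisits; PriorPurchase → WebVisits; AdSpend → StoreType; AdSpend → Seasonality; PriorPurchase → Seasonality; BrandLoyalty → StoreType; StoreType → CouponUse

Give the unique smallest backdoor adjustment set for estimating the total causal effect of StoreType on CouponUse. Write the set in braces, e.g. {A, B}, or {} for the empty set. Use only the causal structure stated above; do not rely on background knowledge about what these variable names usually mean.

{AdSpend, BrandLoyalty}

Variables eligible for adjustment (non-descendants of StoreType, excluding StoreType and CouponUse): {AdSpend, BrandLoyalty, PriorPurchase, Seasonality}.
Backdoor paths from StoreType to CouponUse:
  P1: StoreType <- AdSpend -> CouponUse
  P2: StoreType <- BrandLoyalty -> CouponUse
The empty set is not sufficient: P1 (StoreType <- AdSpend -> CouponUse) has no collider blocking it and no conditioned non-collider, so it is open.
Try {AdSpend, BrandLoyalty}:
  P1: blocked at fork node AdSpend ∈ conditioning set.
  P2: blocked at fork node BrandLoyalty ∈ conditioning set.
{AdSpend, BrandLoyalty} contains no descendant of StoreType and blocks every backdoor path.
Every element of {AdSpend, BrandLoyalty} is needed (dropping AdSpend leaves P1 open; dropping BrandLoyalty leaves P2 open), so no proper subset is valid.
Among all size-2 subsets of the eligible variables, only {AdSpend, BrandLoyalty} blocks every backdoor path, so it is the unique smallest valid adjustment set.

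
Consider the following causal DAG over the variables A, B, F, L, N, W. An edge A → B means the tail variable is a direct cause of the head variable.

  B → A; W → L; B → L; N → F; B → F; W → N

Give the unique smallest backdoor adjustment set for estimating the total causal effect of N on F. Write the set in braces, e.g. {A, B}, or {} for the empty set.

{}

Variables eligible for adjustment (non-descendants of N, excluding N and F): {A, B, L, W}.
Backdoor paths from N to F:
  P1: N <- W -> L <- B -> F
Each backdoor path contains an unconditioned collider, so every path is already blocked with the empty conditioning set:
  P1: blocked at collider L (neither it nor any descendant is in the conditioning set).
The empty set is therefore the unique smallest valid set.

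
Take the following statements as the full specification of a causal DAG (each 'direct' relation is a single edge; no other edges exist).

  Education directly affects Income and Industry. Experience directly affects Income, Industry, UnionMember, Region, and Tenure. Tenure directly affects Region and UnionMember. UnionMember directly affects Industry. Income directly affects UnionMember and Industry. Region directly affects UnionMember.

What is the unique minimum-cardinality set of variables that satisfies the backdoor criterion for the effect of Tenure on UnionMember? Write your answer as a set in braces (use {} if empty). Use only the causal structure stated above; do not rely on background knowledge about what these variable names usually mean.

Variables eligible for adjustment (non-descendants of Tenure, excluding Tenure and UnionMember): {Education, Experience, Income}.
Backdoor paths from Tenure to UnionMember:
  P1: Tenure <- Experience -> Region -> UnionMember
  P2: Tenure <- Experience -> Income <- Education -> Industry <- UnionMember
  P3: Tenure <- Experience -> Income -> UnionMember
  P4: Tenure <- Experience -> Income -> Industry <- UnionMember
  P5: Tenure <- Experience -> UnionMember
  P6: Tenure <- Experience -> Industry <- Education -> Income -> UnionMember
  P7: Tenure <- Experience -> Industry <- Income -> UnionMember
  P8: Tenure <- Experience -> Industry <- UnionMember
The empty set is not sufficient: P1 (Tenure <- Experience -> Region -> UnionMember) has no collider blocking it and no conditioned non-collider, so it is open.
Try {Experience}:
  P1: blocked at fork node Experience ∈ conditioning set.
  P2: blocked at fork node Experience ∈ conditioning set.
  P3: blocked at fork node Experience ∈ conditioning set.
  P4: blocked at fork node Experience ∈ conditioning set.
  P5: blocked at fork node Experience ∈ conditioning set.
  P6: blocked at fork node Experience ∈ conditioning set.
  P7: blocked at fork node Experience ∈ conditioning set.
  P8: blocked at fork node Experience ∈ conditioning set.
{Experience} contains no descendant of Tenure and blocks every backdoor path.
No other singleton works — e.g. {Education} leaves P1 open — so {Experience} is the unique smallest valid adjustment set.

{Experience}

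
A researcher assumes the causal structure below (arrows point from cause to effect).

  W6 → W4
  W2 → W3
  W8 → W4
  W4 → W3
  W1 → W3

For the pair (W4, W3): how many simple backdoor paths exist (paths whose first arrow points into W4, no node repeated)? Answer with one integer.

0

A backdoor path from W4 to W3 is any simple undirected path whose first edge points into W4 (i.e. leaves W4 via a parent).
Parents of W4: {W6, W8}.
No simple path from any parent of W4 reaches W3 without revisiting W4, so there are no backdoor paths.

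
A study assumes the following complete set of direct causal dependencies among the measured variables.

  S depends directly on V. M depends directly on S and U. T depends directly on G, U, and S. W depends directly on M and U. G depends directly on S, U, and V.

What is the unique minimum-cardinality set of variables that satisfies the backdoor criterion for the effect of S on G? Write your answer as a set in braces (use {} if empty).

Variables eligible for adjustment (non-descendants of S, excluding S and G): {U, V}.
Backdoor paths from S to G:
  P1: S <- V -> G
The empty set is not sufficient: P1 (S <- V -> G) has no collider blocking it and no conditioned non-collider, so it is open.
Try {V}:
  P1: blocked at fork node V ∈ conditioning set.
{V} contains no descendant of S and blocks every backdoor path.
No other singleton works — e.g. {U} leaves P1 open — so {V} is the unique smallest valid adjustment set.

{V}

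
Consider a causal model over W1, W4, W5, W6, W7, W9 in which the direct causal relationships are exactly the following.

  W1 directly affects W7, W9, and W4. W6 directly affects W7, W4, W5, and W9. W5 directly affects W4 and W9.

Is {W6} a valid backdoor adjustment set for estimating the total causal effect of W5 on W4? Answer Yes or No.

Yes

Backdoor paths from W5 to W4 (paths whose first edge points into W5):
  P1: W5 <- W6 -> W7 <- W1 -> W4
  P2: W5 <- W6 -> W4
  P3: W5 <- W6 -> W9 <- W1 -> W4
Condition 1 (no descendant of W5 in the set): holds — descendants of W5 are {W4, W9}; none are in {W6}.
Condition 2 (every backdoor path blocked by {W6}):
  P1: blocked at fork node W6 ∈ conditioning set.
  P2: blocked at fork node W6 ∈ conditioning set.
  P3: blocked at fork node W6 ∈ conditioning set.
{W6} satisfies the backdoor criterion.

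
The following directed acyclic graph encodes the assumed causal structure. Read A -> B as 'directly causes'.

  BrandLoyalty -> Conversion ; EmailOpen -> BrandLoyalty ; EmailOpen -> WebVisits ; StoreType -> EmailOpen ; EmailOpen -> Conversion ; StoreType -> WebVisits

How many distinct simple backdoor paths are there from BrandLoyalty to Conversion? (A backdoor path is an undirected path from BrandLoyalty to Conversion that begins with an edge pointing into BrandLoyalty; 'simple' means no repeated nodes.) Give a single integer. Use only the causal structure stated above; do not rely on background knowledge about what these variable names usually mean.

A backdoor path from BrandLoyalty to Conversion is any simple undirected path whose first edge points into BrandLoyalty (i.e. leaves BrandLoyalty via a parent).
Parents of BrandLoyalty: {EmailOpen}.
Enumerating:
  P1: BrandLoyalty <- EmailOpen -> Conversion
That exhausts the simple backdoor paths. Count: 1.

1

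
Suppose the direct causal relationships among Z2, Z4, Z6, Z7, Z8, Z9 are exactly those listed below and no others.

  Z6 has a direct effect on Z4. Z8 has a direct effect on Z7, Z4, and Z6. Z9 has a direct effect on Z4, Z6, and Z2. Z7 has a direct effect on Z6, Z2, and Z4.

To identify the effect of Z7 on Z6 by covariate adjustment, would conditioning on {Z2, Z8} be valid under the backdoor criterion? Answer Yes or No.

No

Backdoor paths from Z7 to Z6 (paths whose first edge points into Z7):
  P1: Z7 <- Z8 -> Z6
  P2: Z7 <- Z8 -> Z4 <- Z9 -> Z6
  P3: Z7 <- Z8 -> Z4 <- Z6
Condition 1 (no descendant of Z7 in the set): FAILS — Z2 is a descendant of Z7.
Condition 2 (every backdoor path blocked by {Z2, Z8}):
  P1: blocked at fork node Z8 ∈ conditioning set.
  P2: blocked at fork node Z8 ∈ conditioning set.
  P3: blocked at fork node Z8 ∈ conditioning set.
{Z2, Z8} does not satisfy the backdoor criterion.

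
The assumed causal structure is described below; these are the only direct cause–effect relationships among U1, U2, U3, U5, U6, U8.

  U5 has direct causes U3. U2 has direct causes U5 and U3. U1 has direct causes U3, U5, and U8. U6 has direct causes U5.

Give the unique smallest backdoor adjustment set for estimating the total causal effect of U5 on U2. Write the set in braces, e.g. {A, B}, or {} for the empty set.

Variables eligible for adjustment (non-descendants of U5, excluding U5 and U2): {U3, U8}.
Backdoor paths from U5 to U2:
  P1: U5 <- U3 -> U2
The empty set is not sufficient: P1 (U5 <- U3 -> U2) has no collider blocking it and no conditioned non-collider, so it is open.
Try {U3}:
  P1: blocked at fork node U3 ∈ conditioning set.
{U3} contains no descendant of U5 and blocks every backdoor path.
No other singleton works — e.g. {U8} leaves P1 open — so {U3} is the unique smallest valid adjustment set.

{U3}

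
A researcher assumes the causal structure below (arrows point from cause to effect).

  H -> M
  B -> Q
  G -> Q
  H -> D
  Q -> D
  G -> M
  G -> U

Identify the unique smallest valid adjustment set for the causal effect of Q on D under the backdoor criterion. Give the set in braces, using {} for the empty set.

Variables eligible for adjustment (non-descendants of Q, excluding Q and D): {B, G, H, M, U}.
Backdoor paths from Q to D:
  P1: Q <- G -> M <- H -> D
Each backdoor path contains an unconditioned collider, so every path is already blocked with the empty conditioning set:
  P1: blocked at collider M (neither it nor any descendant is in the conditioning set).
The empty set is therefore the unique smallest valid set.

{}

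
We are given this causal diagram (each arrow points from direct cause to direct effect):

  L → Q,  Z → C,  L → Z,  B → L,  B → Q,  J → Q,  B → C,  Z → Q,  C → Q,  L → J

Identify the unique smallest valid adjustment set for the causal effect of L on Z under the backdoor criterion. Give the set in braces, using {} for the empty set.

Variables eligible for adjustment (non-descendants of L, excluding L and Z): {B}.
Backdoor paths from L to Z:
  P1: L <- B -> C <- Z
  P2: L <- B -> C -> Q <- Z
  P3: L <- B -> Q <- Z
  P4: L <- B -> Q <- C <- Z
Each backdoor path contains an unconditioned collider, so every path is already blocked with the empty conditioning set:
  P1: blocked at collider C (neither it nor any descendant is in the conditioning set).
  P2: blocked at collider Q (neither it nor any descendant is in the conditioning set).
  P3: blocked at collider Q (neither it nor any descendant is in the conditioning set).
  P4: blocked at collider Q (neither it nor any descendant is in the conditioning set).
The empty set is therefore the unique smallest valid set.

{}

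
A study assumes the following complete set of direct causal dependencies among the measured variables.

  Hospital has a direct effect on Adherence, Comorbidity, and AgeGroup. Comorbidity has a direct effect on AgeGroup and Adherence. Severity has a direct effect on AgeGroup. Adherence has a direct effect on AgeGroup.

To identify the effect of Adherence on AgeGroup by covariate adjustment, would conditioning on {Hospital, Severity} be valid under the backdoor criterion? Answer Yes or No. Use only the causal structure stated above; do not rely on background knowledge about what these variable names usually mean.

No

Backdoor paths from Adherence to AgeGroup (paths whose first edge points into Adherence):
  P1: Adherence <- Hospital -> Comorbidity -> AgeGroup
  P2: Adherence <- Hospital -> AgeGroup
  P3: Adherence <- Comorbidity <- Hospital -> AgeGroup
  P4: Adherence <- Comorbidity -> AgeGroup
Condition 1 (no descendant of Adherence in the set): holds — descendants of Adherence are {AgeGroup}; none are in {Hospital, Severity}.
Condition 2 (every backdoor path blocked by {Hospital, Severity}):
  P1: blocked at fork node Hospital ∈ conditioning set.
  P2: blocked at fork node Hospital ∈ conditioning set.
  P3: blocked at fork node Hospital ∈ conditioning set.
  P4: open — no interior node is in the conditioning set.
{Hospital, Severity} does not satisfy the backdoor criterion.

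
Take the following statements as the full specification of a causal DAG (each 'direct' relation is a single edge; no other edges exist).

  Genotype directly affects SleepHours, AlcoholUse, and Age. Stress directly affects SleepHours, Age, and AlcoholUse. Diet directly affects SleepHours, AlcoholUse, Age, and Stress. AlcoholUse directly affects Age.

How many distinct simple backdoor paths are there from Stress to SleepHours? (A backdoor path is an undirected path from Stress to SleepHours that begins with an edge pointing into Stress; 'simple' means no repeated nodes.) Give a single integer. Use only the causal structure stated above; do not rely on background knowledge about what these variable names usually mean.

5

A backdoor path from Stress to SleepHours is any simple undirected path whose first edge points into Stress (i.e. leaves Stress via a parent).
Parents of Stress: {Diet}.
Enumerating:
  P1: Stress <- Diet -> AlcoholUse <- Genotype -> SleepHours
  P2: Stress <- Diet -> AlcoholUse -> Age <- Genotype -> SleepHours
  P3: Stress <- Diet -> SleepHours
  P4: Stress <- Diet -> Age <- Genotype -> SleepHours
  P5: Stress <- Diet -> Age <- AlcoholUse <- Genotype -> SleepHours
That exhausts the simple backdoor paths. Count: 5.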